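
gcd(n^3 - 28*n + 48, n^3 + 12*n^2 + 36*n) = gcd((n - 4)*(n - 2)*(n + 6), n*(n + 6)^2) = n + 6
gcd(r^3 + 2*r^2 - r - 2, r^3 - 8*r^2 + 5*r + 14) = r + 1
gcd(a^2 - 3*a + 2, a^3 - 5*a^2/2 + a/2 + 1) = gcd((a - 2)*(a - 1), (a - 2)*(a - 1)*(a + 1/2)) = a^2 - 3*a + 2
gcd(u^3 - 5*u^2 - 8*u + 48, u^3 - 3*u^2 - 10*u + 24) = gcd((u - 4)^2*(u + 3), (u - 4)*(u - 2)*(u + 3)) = u^2 - u - 12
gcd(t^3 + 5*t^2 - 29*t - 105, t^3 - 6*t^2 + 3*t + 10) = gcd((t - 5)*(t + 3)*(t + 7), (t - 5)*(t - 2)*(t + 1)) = t - 5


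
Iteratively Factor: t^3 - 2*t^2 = (t)*(t^2 - 2*t) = t^2*(t - 2)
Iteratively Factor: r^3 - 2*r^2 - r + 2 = (r - 2)*(r^2 - 1) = (r - 2)*(r + 1)*(r - 1)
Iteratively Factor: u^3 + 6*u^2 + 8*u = (u + 4)*(u^2 + 2*u) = u*(u + 4)*(u + 2)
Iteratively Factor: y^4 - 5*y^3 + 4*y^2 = (y - 1)*(y^3 - 4*y^2) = (y - 4)*(y - 1)*(y^2) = y*(y - 4)*(y - 1)*(y)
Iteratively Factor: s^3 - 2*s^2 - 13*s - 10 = (s - 5)*(s^2 + 3*s + 2) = (s - 5)*(s + 1)*(s + 2)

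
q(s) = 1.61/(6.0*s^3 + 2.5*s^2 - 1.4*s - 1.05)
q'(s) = 1.61*(-18.0*s^2 - 5.0*s + 1.4)/(6.0*s^3 + 2.5*s^2 - 1.4*s - 1.05)^2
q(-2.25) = -0.03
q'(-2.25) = -0.04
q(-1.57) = -0.10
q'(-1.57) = -0.22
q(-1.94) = -0.05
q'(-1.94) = -0.09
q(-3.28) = -0.01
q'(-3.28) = -0.01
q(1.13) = 0.17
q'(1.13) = -0.52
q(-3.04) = -0.01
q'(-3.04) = -0.01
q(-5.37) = -0.00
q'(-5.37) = -0.00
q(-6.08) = -0.00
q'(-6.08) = -0.00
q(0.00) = -1.53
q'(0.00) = 2.04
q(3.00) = 0.01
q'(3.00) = -0.01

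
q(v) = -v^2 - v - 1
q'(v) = -2*v - 1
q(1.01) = -3.03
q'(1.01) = -3.02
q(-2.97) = -6.85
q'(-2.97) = 4.94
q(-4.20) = -14.44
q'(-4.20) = 7.40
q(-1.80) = -2.44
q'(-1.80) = 2.60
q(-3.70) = -10.99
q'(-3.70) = 6.40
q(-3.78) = -11.51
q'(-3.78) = 6.56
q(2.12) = -7.61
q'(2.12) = -5.24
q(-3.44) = -9.39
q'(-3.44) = 5.88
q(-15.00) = -211.00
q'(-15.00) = 29.00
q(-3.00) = -7.00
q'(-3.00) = 5.00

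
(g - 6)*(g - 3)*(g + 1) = g^3 - 8*g^2 + 9*g + 18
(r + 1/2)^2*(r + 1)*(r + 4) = r^4 + 6*r^3 + 37*r^2/4 + 21*r/4 + 1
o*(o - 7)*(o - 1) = o^3 - 8*o^2 + 7*o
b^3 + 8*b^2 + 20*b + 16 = (b + 2)^2*(b + 4)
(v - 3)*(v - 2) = v^2 - 5*v + 6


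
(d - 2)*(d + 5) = d^2 + 3*d - 10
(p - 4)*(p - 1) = p^2 - 5*p + 4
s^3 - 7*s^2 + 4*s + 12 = (s - 6)*(s - 2)*(s + 1)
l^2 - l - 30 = (l - 6)*(l + 5)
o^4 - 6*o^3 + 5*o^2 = o^2*(o - 5)*(o - 1)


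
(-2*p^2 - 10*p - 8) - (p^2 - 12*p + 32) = -3*p^2 + 2*p - 40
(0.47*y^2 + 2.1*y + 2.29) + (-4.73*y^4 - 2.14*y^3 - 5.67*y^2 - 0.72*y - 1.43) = -4.73*y^4 - 2.14*y^3 - 5.2*y^2 + 1.38*y + 0.86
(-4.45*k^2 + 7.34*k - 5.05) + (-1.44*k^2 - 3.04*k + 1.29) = -5.89*k^2 + 4.3*k - 3.76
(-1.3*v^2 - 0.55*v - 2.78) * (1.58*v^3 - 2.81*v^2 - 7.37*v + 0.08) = -2.054*v^5 + 2.784*v^4 + 6.7341*v^3 + 11.7613*v^2 + 20.4446*v - 0.2224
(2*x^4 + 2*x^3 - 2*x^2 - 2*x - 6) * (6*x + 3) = 12*x^5 + 18*x^4 - 6*x^3 - 18*x^2 - 42*x - 18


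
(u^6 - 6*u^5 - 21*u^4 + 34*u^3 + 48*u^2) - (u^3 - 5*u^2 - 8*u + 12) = u^6 - 6*u^5 - 21*u^4 + 33*u^3 + 53*u^2 + 8*u - 12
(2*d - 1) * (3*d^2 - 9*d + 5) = 6*d^3 - 21*d^2 + 19*d - 5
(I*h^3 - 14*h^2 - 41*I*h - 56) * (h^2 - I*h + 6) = I*h^5 - 13*h^4 - 21*I*h^3 - 181*h^2 - 190*I*h - 336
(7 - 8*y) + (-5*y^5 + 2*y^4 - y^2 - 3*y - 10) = -5*y^5 + 2*y^4 - y^2 - 11*y - 3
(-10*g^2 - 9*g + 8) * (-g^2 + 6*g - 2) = 10*g^4 - 51*g^3 - 42*g^2 + 66*g - 16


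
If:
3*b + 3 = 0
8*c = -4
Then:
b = -1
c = -1/2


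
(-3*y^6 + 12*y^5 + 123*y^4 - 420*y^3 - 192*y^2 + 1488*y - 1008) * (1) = -3*y^6 + 12*y^5 + 123*y^4 - 420*y^3 - 192*y^2 + 1488*y - 1008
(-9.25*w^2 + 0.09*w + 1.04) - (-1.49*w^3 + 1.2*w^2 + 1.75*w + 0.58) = 1.49*w^3 - 10.45*w^2 - 1.66*w + 0.46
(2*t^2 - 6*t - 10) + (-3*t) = 2*t^2 - 9*t - 10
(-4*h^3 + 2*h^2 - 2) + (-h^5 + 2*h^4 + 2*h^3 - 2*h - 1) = -h^5 + 2*h^4 - 2*h^3 + 2*h^2 - 2*h - 3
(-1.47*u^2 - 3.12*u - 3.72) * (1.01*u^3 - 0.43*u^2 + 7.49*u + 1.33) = -1.4847*u^5 - 2.5191*u^4 - 13.4259*u^3 - 23.7243*u^2 - 32.0124*u - 4.9476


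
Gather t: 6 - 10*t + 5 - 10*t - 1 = 10 - 20*t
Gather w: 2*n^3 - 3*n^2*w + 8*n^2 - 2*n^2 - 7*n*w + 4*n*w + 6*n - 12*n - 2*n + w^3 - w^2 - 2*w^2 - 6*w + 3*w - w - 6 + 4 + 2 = 2*n^3 + 6*n^2 - 8*n + w^3 - 3*w^2 + w*(-3*n^2 - 3*n - 4)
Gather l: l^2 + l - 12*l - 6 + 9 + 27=l^2 - 11*l + 30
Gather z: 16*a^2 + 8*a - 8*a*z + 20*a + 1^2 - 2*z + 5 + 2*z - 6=16*a^2 - 8*a*z + 28*a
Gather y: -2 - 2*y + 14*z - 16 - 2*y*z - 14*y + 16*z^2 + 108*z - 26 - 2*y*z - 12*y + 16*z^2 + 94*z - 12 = y*(-4*z - 28) + 32*z^2 + 216*z - 56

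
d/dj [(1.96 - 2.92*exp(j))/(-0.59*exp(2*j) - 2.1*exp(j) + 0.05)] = (-1.7228*exp(2*j) + 2.3128*exp(j) + 3.97)*exp(j)/(0.3481*exp(4*j) + 2.478*exp(3*j) + 4.351*exp(2*j) - 0.21*exp(j) + 0.0025)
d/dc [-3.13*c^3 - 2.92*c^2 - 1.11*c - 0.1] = -9.39*c^2 - 5.84*c - 1.11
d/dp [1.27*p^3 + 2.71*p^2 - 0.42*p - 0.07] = 3.81*p^2 + 5.42*p - 0.42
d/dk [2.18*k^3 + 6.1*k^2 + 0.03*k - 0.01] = 6.54*k^2 + 12.2*k + 0.03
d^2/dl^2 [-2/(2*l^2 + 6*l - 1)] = 8*(2*l^2 + 6*l - 2*(2*l + 3)^2 - 1)/(2*l^2 + 6*l - 1)^3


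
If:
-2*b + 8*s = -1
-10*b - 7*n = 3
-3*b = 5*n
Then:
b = -15/29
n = 9/29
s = -59/232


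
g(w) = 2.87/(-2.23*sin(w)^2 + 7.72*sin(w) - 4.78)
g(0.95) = 119.09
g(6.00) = -0.40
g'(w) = 2.87*(4.46*sin(w)*cos(w) - 7.72*cos(w))/(-2.23*sin(w)^2 + 7.72*sin(w) - 4.78)^2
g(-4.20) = 11.27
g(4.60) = -0.20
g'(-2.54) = 0.25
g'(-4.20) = 83.22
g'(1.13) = -31.59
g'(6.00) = -0.49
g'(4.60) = 0.02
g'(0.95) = -11762.34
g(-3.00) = -0.49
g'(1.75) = 3.95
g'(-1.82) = 0.04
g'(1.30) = -7.59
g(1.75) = 4.37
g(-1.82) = -0.20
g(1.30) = 4.88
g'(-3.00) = 0.68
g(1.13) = 7.59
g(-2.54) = -0.29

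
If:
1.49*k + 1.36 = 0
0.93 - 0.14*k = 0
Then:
No Solution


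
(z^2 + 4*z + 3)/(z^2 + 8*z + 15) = (z + 1)/(z + 5)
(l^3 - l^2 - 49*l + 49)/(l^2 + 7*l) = l - 8 + 7/l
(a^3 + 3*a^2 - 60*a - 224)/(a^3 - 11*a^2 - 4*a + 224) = (a + 7)/(a - 7)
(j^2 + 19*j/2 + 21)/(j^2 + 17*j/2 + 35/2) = (j + 6)/(j + 5)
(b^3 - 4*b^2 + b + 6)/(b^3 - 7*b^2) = (b^3 - 4*b^2 + b + 6)/(b^2*(b - 7))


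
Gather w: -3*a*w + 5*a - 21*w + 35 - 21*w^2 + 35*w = 5*a - 21*w^2 + w*(14 - 3*a) + 35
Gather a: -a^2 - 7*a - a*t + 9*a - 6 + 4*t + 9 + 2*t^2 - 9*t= -a^2 + a*(2 - t) + 2*t^2 - 5*t + 3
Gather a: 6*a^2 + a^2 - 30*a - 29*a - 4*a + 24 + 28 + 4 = 7*a^2 - 63*a + 56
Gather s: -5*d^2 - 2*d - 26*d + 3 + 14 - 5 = -5*d^2 - 28*d + 12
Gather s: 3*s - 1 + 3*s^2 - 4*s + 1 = 3*s^2 - s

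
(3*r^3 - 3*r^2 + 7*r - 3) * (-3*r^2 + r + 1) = -9*r^5 + 12*r^4 - 21*r^3 + 13*r^2 + 4*r - 3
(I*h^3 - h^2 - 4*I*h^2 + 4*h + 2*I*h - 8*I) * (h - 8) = I*h^4 - h^3 - 12*I*h^3 + 12*h^2 + 34*I*h^2 - 32*h - 24*I*h + 64*I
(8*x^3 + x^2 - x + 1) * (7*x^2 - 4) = 56*x^5 + 7*x^4 - 39*x^3 + 3*x^2 + 4*x - 4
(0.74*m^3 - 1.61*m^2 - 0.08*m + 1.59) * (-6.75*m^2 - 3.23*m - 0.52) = -4.995*m^5 + 8.4773*m^4 + 5.3555*m^3 - 9.6369*m^2 - 5.0941*m - 0.8268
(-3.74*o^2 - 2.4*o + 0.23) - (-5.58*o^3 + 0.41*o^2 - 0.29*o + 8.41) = 5.58*o^3 - 4.15*o^2 - 2.11*o - 8.18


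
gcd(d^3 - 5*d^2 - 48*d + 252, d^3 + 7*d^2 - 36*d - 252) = d^2 + d - 42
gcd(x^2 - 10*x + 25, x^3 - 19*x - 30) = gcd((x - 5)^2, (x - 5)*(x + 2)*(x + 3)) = x - 5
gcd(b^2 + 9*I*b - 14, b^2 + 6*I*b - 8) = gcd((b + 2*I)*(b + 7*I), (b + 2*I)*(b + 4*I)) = b + 2*I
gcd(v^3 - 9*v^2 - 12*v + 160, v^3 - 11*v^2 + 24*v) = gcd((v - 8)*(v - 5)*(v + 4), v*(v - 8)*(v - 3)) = v - 8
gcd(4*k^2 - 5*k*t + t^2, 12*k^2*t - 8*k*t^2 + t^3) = 1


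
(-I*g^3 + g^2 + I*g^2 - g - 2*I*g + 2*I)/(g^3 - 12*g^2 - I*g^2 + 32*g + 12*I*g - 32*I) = (-I*g^2 + g*(2 + I) - 2)/(g^2 - 12*g + 32)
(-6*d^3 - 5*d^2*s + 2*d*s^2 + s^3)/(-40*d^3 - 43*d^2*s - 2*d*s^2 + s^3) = (-6*d^2 + d*s + s^2)/(-40*d^2 - 3*d*s + s^2)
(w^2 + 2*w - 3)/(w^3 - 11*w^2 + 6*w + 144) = (w - 1)/(w^2 - 14*w + 48)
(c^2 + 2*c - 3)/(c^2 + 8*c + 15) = (c - 1)/(c + 5)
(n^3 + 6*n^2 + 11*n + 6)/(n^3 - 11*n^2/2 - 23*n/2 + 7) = 2*(n^2 + 4*n + 3)/(2*n^2 - 15*n + 7)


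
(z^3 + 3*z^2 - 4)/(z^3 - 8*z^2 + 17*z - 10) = (z^2 + 4*z + 4)/(z^2 - 7*z + 10)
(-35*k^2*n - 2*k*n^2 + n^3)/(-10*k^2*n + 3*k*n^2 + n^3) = (7*k - n)/(2*k - n)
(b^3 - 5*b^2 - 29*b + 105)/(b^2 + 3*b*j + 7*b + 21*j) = (b^3 - 5*b^2 - 29*b + 105)/(b^2 + 3*b*j + 7*b + 21*j)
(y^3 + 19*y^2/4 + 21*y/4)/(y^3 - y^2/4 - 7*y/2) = (y + 3)/(y - 2)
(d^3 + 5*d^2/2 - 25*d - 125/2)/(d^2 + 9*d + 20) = (2*d^2 - 5*d - 25)/(2*(d + 4))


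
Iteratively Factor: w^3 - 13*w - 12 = (w + 3)*(w^2 - 3*w - 4) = (w - 4)*(w + 3)*(w + 1)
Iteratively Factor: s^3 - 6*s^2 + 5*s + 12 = (s - 4)*(s^2 - 2*s - 3) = (s - 4)*(s - 3)*(s + 1)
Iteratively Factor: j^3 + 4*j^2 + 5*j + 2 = (j + 2)*(j^2 + 2*j + 1) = (j + 1)*(j + 2)*(j + 1)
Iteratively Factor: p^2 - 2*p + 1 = (p - 1)*(p - 1)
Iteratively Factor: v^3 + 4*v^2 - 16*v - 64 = (v + 4)*(v^2 - 16) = (v + 4)^2*(v - 4)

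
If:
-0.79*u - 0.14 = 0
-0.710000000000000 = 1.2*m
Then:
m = -0.59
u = -0.18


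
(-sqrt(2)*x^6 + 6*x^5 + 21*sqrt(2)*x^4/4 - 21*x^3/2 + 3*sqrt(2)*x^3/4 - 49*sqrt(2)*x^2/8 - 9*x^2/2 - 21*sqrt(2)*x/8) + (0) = -sqrt(2)*x^6 + 6*x^5 + 21*sqrt(2)*x^4/4 - 21*x^3/2 + 3*sqrt(2)*x^3/4 - 49*sqrt(2)*x^2/8 - 9*x^2/2 - 21*sqrt(2)*x/8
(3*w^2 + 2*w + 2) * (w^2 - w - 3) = 3*w^4 - w^3 - 9*w^2 - 8*w - 6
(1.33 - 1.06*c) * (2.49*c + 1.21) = -2.6394*c^2 + 2.0291*c + 1.6093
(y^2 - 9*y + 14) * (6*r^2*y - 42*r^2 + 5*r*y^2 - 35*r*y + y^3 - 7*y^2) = 6*r^2*y^3 - 96*r^2*y^2 + 462*r^2*y - 588*r^2 + 5*r*y^4 - 80*r*y^3 + 385*r*y^2 - 490*r*y + y^5 - 16*y^4 + 77*y^3 - 98*y^2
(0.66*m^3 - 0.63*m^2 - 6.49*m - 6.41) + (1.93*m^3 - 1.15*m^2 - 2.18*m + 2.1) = 2.59*m^3 - 1.78*m^2 - 8.67*m - 4.31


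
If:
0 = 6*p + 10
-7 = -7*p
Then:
No Solution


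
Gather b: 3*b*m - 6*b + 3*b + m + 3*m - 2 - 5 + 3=b*(3*m - 3) + 4*m - 4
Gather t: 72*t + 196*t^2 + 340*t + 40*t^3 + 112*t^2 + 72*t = 40*t^3 + 308*t^2 + 484*t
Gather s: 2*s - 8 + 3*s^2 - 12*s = 3*s^2 - 10*s - 8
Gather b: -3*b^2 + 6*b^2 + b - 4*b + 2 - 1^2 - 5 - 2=3*b^2 - 3*b - 6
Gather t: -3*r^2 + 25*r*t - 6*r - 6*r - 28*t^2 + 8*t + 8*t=-3*r^2 - 12*r - 28*t^2 + t*(25*r + 16)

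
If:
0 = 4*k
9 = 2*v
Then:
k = 0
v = 9/2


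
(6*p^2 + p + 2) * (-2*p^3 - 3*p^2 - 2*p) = -12*p^5 - 20*p^4 - 19*p^3 - 8*p^2 - 4*p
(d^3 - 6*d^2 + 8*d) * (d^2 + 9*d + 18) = d^5 + 3*d^4 - 28*d^3 - 36*d^2 + 144*d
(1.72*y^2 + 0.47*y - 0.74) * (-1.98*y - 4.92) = -3.4056*y^3 - 9.393*y^2 - 0.8472*y + 3.6408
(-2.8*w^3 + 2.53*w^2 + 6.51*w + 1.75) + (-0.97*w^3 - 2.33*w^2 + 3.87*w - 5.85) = -3.77*w^3 + 0.2*w^2 + 10.38*w - 4.1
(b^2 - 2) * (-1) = 2 - b^2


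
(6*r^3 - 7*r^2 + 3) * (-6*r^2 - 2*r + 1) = -36*r^5 + 30*r^4 + 20*r^3 - 25*r^2 - 6*r + 3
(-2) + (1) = -1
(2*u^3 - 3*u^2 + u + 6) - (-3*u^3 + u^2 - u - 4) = 5*u^3 - 4*u^2 + 2*u + 10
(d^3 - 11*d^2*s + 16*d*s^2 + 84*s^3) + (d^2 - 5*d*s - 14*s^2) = d^3 - 11*d^2*s + d^2 + 16*d*s^2 - 5*d*s + 84*s^3 - 14*s^2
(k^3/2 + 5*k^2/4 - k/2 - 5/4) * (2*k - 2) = k^4 + 3*k^3/2 - 7*k^2/2 - 3*k/2 + 5/2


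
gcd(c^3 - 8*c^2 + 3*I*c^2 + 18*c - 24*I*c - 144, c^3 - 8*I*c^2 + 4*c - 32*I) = 1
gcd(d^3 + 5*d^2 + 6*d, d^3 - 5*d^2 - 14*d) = d^2 + 2*d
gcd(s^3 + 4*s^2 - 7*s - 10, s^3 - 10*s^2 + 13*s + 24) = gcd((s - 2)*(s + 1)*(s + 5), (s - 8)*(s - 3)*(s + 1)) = s + 1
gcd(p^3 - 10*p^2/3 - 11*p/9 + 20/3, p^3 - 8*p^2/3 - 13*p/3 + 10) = p^2 - 14*p/3 + 5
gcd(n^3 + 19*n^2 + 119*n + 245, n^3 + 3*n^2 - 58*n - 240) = n + 5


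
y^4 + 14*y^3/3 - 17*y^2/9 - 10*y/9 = y*(y - 2/3)*(y + 1/3)*(y + 5)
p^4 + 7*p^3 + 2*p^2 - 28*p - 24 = (p - 2)*(p + 1)*(p + 2)*(p + 6)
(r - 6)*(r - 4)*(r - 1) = r^3 - 11*r^2 + 34*r - 24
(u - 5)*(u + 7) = u^2 + 2*u - 35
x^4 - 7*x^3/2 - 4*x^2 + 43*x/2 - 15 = (x - 3)*(x - 2)*(x - 1)*(x + 5/2)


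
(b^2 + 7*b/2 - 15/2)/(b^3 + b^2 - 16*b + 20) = (b - 3/2)/(b^2 - 4*b + 4)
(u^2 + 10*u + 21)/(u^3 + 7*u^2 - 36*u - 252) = (u + 3)/(u^2 - 36)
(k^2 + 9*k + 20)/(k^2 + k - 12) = (k + 5)/(k - 3)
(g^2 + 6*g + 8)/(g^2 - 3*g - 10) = (g + 4)/(g - 5)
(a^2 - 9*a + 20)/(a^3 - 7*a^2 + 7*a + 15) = (a - 4)/(a^2 - 2*a - 3)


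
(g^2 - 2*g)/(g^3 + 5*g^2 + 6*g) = (g - 2)/(g^2 + 5*g + 6)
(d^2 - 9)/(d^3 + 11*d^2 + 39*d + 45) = (d - 3)/(d^2 + 8*d + 15)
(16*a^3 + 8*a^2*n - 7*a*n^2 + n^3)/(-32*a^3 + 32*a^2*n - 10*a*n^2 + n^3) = (-a - n)/(2*a - n)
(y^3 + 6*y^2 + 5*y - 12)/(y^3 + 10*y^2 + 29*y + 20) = (y^2 + 2*y - 3)/(y^2 + 6*y + 5)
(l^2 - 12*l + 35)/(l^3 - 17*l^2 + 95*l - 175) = 1/(l - 5)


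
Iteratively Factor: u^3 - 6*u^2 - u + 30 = (u - 3)*(u^2 - 3*u - 10) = (u - 3)*(u + 2)*(u - 5)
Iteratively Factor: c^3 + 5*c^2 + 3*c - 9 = (c + 3)*(c^2 + 2*c - 3) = (c + 3)^2*(c - 1)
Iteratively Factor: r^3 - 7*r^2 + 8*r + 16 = (r + 1)*(r^2 - 8*r + 16) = (r - 4)*(r + 1)*(r - 4)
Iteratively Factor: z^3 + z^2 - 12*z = (z)*(z^2 + z - 12) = z*(z - 3)*(z + 4)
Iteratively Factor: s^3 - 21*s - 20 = (s - 5)*(s^2 + 5*s + 4) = (s - 5)*(s + 4)*(s + 1)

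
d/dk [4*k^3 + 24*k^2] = 12*k*(k + 4)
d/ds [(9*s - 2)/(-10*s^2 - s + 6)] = (-90*s^2 - 9*s + (9*s - 2)*(20*s + 1) + 54)/(10*s^2 + s - 6)^2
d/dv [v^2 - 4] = 2*v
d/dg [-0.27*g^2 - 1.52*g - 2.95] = -0.54*g - 1.52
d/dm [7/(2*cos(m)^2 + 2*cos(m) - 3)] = 14*(sin(m) + sin(2*m))/(2*cos(m) + cos(2*m) - 2)^2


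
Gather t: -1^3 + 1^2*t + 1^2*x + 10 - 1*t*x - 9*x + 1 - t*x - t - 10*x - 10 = -2*t*x - 18*x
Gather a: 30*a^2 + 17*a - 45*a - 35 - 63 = 30*a^2 - 28*a - 98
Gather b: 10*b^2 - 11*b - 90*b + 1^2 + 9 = 10*b^2 - 101*b + 10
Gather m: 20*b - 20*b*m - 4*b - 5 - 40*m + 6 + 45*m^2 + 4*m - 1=16*b + 45*m^2 + m*(-20*b - 36)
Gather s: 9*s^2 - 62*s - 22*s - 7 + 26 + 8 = 9*s^2 - 84*s + 27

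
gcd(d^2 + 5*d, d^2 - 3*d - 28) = 1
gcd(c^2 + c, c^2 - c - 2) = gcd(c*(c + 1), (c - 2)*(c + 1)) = c + 1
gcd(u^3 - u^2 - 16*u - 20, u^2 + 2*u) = u + 2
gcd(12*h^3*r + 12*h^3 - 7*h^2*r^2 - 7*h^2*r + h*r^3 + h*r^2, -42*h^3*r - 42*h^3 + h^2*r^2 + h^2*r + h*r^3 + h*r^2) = h*r + h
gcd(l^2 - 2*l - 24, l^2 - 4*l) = 1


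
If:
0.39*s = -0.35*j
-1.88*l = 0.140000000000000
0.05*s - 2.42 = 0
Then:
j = -53.93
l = -0.07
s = 48.40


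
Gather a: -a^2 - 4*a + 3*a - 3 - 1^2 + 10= -a^2 - a + 6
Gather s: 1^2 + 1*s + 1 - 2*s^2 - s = 2 - 2*s^2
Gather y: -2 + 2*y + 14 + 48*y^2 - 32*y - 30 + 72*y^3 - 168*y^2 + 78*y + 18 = 72*y^3 - 120*y^2 + 48*y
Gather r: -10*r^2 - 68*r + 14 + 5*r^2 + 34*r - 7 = -5*r^2 - 34*r + 7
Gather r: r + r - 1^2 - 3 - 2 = 2*r - 6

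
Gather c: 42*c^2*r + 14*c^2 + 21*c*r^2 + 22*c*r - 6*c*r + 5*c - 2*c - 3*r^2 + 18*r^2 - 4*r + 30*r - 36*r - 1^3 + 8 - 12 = c^2*(42*r + 14) + c*(21*r^2 + 16*r + 3) + 15*r^2 - 10*r - 5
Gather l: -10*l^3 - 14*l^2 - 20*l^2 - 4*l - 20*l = -10*l^3 - 34*l^2 - 24*l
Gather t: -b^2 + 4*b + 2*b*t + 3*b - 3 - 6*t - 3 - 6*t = -b^2 + 7*b + t*(2*b - 12) - 6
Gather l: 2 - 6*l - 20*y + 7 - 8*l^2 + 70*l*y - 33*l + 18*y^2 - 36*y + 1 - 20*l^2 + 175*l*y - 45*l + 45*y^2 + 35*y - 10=-28*l^2 + l*(245*y - 84) + 63*y^2 - 21*y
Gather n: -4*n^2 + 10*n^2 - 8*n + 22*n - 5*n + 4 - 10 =6*n^2 + 9*n - 6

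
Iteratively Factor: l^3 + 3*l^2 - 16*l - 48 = (l - 4)*(l^2 + 7*l + 12) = (l - 4)*(l + 3)*(l + 4)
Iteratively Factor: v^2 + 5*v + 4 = (v + 4)*(v + 1)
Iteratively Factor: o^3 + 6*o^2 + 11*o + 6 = (o + 1)*(o^2 + 5*o + 6) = (o + 1)*(o + 2)*(o + 3)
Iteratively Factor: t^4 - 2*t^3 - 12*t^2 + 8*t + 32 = (t - 2)*(t^3 - 12*t - 16) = (t - 2)*(t + 2)*(t^2 - 2*t - 8) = (t - 2)*(t + 2)^2*(t - 4)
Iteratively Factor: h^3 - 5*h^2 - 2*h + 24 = (h + 2)*(h^2 - 7*h + 12) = (h - 4)*(h + 2)*(h - 3)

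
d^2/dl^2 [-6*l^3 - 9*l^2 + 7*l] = -36*l - 18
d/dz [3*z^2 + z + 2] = 6*z + 1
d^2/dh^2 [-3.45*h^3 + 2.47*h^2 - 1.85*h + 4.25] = 4.94 - 20.7*h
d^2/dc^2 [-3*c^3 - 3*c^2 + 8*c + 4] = -18*c - 6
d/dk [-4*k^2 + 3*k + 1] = 3 - 8*k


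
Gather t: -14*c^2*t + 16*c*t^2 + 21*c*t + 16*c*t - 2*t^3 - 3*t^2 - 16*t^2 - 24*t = -2*t^3 + t^2*(16*c - 19) + t*(-14*c^2 + 37*c - 24)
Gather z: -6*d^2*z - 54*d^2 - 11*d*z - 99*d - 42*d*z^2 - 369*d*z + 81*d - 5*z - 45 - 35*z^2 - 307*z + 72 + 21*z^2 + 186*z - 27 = -54*d^2 - 18*d + z^2*(-42*d - 14) + z*(-6*d^2 - 380*d - 126)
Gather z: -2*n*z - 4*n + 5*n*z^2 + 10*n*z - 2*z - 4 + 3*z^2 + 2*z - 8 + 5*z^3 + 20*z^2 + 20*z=-4*n + 5*z^3 + z^2*(5*n + 23) + z*(8*n + 20) - 12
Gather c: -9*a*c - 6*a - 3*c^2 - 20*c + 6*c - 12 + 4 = -6*a - 3*c^2 + c*(-9*a - 14) - 8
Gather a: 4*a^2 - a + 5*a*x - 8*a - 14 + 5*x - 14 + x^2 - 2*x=4*a^2 + a*(5*x - 9) + x^2 + 3*x - 28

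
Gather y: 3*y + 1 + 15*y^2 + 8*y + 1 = 15*y^2 + 11*y + 2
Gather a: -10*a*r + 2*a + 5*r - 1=a*(2 - 10*r) + 5*r - 1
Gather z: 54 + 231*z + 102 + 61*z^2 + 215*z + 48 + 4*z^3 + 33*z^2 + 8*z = 4*z^3 + 94*z^2 + 454*z + 204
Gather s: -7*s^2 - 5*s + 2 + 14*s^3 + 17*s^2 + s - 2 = 14*s^3 + 10*s^2 - 4*s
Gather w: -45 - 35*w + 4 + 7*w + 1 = -28*w - 40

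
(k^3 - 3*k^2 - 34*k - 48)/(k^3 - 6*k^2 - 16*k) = (k + 3)/k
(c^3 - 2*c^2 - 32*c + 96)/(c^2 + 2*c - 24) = c - 4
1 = 1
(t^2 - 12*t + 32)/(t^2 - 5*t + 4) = (t - 8)/(t - 1)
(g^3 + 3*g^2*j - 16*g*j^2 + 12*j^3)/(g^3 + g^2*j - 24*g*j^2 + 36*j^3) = (g - j)/(g - 3*j)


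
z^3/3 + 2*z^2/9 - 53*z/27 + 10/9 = (z/3 + 1)*(z - 5/3)*(z - 2/3)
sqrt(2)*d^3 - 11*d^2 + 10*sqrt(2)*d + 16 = (d - 4*sqrt(2))*(d - 2*sqrt(2))*(sqrt(2)*d + 1)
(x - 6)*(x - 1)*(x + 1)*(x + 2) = x^4 - 4*x^3 - 13*x^2 + 4*x + 12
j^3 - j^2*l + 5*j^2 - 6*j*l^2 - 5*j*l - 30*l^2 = (j + 5)*(j - 3*l)*(j + 2*l)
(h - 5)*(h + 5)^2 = h^3 + 5*h^2 - 25*h - 125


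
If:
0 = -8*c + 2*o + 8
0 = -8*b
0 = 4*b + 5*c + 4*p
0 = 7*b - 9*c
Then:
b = 0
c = 0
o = -4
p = 0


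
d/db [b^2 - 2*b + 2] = 2*b - 2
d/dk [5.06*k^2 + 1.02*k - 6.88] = 10.12*k + 1.02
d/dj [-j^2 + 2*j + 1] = 2 - 2*j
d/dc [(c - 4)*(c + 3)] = 2*c - 1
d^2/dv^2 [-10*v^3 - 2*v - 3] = -60*v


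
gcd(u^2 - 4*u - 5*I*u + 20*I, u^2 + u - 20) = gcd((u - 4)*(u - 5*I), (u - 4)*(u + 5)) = u - 4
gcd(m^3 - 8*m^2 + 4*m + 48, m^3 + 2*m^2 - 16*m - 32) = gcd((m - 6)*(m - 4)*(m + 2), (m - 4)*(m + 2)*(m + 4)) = m^2 - 2*m - 8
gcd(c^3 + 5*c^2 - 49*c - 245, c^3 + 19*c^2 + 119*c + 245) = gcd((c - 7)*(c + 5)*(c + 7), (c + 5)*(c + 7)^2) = c^2 + 12*c + 35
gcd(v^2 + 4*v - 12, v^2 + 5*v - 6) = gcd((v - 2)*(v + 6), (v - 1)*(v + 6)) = v + 6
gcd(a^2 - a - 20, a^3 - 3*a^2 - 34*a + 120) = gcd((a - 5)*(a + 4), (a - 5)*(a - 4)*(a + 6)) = a - 5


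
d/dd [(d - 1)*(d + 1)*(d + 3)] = 3*d^2 + 6*d - 1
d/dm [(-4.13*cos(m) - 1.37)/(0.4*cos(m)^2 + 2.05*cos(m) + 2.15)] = (-1.652*cos(m)^2 - 1.096*cos(m) + 6.071)*sin(m)/(0.16*cos(m)^4 + 1.64*cos(m)^3 + 5.9225*cos(m)^2 + 8.815*cos(m) + 4.6225)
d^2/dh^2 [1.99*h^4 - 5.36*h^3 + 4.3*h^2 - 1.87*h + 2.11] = 23.88*h^2 - 32.16*h + 8.6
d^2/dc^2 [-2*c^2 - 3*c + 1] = -4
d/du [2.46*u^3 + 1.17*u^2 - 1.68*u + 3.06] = 7.38*u^2 + 2.34*u - 1.68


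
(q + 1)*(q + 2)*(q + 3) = q^3 + 6*q^2 + 11*q + 6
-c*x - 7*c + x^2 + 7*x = (-c + x)*(x + 7)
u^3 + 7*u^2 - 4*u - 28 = (u - 2)*(u + 2)*(u + 7)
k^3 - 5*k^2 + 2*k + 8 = (k - 4)*(k - 2)*(k + 1)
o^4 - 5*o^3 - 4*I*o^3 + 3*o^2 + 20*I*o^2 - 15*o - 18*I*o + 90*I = (o - 5)*(o - 3*I)^2*(o + 2*I)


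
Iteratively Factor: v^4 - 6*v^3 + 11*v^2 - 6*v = (v - 2)*(v^3 - 4*v^2 + 3*v) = (v - 3)*(v - 2)*(v^2 - v) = v*(v - 3)*(v - 2)*(v - 1)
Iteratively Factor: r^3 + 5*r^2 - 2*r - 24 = (r + 3)*(r^2 + 2*r - 8) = (r + 3)*(r + 4)*(r - 2)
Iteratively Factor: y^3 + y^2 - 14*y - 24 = (y - 4)*(y^2 + 5*y + 6) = (y - 4)*(y + 2)*(y + 3)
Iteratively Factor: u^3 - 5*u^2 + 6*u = (u)*(u^2 - 5*u + 6) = u*(u - 3)*(u - 2)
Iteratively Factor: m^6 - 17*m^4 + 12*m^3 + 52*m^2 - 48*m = (m - 1)*(m^5 + m^4 - 16*m^3 - 4*m^2 + 48*m) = (m - 1)*(m + 2)*(m^4 - m^3 - 14*m^2 + 24*m) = m*(m - 1)*(m + 2)*(m^3 - m^2 - 14*m + 24) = m*(m - 3)*(m - 1)*(m + 2)*(m^2 + 2*m - 8) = m*(m - 3)*(m - 1)*(m + 2)*(m + 4)*(m - 2)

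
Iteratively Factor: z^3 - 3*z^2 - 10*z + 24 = (z + 3)*(z^2 - 6*z + 8) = (z - 2)*(z + 3)*(z - 4)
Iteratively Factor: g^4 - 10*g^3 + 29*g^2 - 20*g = (g - 5)*(g^3 - 5*g^2 + 4*g) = (g - 5)*(g - 1)*(g^2 - 4*g) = (g - 5)*(g - 4)*(g - 1)*(g)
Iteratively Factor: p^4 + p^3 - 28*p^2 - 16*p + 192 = (p - 3)*(p^3 + 4*p^2 - 16*p - 64) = (p - 3)*(p + 4)*(p^2 - 16) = (p - 3)*(p + 4)^2*(p - 4)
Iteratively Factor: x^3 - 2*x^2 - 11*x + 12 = (x - 4)*(x^2 + 2*x - 3) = (x - 4)*(x + 3)*(x - 1)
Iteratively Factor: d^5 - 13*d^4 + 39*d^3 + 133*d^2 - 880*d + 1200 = (d + 4)*(d^4 - 17*d^3 + 107*d^2 - 295*d + 300) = (d - 5)*(d + 4)*(d^3 - 12*d^2 + 47*d - 60) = (d - 5)*(d - 3)*(d + 4)*(d^2 - 9*d + 20) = (d - 5)^2*(d - 3)*(d + 4)*(d - 4)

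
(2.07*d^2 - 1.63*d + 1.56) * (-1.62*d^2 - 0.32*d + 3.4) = -3.3534*d^4 + 1.9782*d^3 + 5.0324*d^2 - 6.0412*d + 5.304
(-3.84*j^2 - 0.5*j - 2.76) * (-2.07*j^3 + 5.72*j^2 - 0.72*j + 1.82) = 7.9488*j^5 - 20.9298*j^4 + 5.618*j^3 - 22.416*j^2 + 1.0772*j - 5.0232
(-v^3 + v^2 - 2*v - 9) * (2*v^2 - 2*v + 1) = -2*v^5 + 4*v^4 - 7*v^3 - 13*v^2 + 16*v - 9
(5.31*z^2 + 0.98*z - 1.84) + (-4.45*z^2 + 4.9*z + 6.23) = 0.859999999999999*z^2 + 5.88*z + 4.39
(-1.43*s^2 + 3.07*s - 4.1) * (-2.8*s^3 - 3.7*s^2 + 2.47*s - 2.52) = 4.004*s^5 - 3.305*s^4 - 3.4111*s^3 + 26.3565*s^2 - 17.8634*s + 10.332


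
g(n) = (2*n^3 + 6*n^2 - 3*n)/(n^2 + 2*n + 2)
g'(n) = (-2*n - 2)*(2*n^3 + 6*n^2 - 3*n)/(n^2 + 2*n + 2)^2 + (6*n^2 + 12*n - 3)/(n^2 + 2*n + 2)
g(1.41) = 1.95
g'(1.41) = 2.41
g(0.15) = -0.13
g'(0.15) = -0.33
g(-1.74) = 8.30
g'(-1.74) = 4.25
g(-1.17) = 8.28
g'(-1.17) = -5.84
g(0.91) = 0.81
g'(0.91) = 2.11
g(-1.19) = 8.39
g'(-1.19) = -5.40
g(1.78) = 2.86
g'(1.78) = 2.46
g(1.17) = 1.38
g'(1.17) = 2.32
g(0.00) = 0.00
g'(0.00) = -1.50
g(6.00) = 12.60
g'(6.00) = 2.17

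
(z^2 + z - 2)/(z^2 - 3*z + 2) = (z + 2)/(z - 2)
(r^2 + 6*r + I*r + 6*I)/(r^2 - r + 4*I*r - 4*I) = (r^2 + r*(6 + I) + 6*I)/(r^2 + r*(-1 + 4*I) - 4*I)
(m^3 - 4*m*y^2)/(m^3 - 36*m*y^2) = (m^2 - 4*y^2)/(m^2 - 36*y^2)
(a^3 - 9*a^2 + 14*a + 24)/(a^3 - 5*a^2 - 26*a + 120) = (a + 1)/(a + 5)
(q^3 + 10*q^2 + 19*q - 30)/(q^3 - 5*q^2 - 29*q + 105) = (q^2 + 5*q - 6)/(q^2 - 10*q + 21)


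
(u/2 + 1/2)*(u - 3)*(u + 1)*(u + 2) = u^4/2 + u^3/2 - 7*u^2/2 - 13*u/2 - 3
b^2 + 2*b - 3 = (b - 1)*(b + 3)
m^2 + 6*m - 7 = (m - 1)*(m + 7)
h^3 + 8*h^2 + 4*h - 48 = (h - 2)*(h + 4)*(h + 6)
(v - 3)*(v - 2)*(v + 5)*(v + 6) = v^4 + 6*v^3 - 19*v^2 - 84*v + 180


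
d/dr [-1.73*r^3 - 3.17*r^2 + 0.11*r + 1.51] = -5.19*r^2 - 6.34*r + 0.11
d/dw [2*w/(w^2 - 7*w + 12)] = 2*(12 - w^2)/(w^4 - 14*w^3 + 73*w^2 - 168*w + 144)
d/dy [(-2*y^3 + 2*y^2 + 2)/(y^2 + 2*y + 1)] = 2*(-y^3 - 3*y^2 + 2*y - 2)/(y^3 + 3*y^2 + 3*y + 1)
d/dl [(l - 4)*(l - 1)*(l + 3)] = 3*l^2 - 4*l - 11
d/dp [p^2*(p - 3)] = 3*p*(p - 2)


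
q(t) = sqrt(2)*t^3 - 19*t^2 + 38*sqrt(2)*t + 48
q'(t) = 3*sqrt(2)*t^2 - 38*t + 38*sqrt(2)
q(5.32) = 9.09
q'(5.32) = -28.34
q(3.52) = 63.43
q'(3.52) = -27.45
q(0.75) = 78.21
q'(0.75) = 27.63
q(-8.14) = -2411.14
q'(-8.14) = 644.18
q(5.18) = 13.12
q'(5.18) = -29.26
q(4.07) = 47.33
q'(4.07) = -30.64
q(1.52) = 90.75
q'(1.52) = 5.78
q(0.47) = 69.21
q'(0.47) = 36.82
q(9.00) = 23.62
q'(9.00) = 55.39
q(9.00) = 23.62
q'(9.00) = 55.39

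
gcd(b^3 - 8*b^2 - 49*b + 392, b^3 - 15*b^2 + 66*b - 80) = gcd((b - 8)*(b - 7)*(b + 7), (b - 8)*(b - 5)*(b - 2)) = b - 8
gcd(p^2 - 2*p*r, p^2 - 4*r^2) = p - 2*r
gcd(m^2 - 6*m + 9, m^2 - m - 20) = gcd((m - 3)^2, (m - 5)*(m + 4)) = 1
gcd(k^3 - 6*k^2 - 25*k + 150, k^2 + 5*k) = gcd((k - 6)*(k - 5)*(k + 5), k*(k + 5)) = k + 5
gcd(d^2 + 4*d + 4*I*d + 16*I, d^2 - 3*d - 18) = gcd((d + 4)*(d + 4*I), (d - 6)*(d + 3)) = 1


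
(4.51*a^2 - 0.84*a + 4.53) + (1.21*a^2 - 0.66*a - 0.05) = 5.72*a^2 - 1.5*a + 4.48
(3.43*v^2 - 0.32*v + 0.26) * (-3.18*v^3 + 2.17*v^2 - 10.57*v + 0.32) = -10.9074*v^5 + 8.4607*v^4 - 37.7763*v^3 + 5.0442*v^2 - 2.8506*v + 0.0832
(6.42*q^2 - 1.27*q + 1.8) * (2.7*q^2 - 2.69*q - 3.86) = 17.334*q^4 - 20.6988*q^3 - 16.5049*q^2 + 0.0602*q - 6.948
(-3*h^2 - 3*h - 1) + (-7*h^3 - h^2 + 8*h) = -7*h^3 - 4*h^2 + 5*h - 1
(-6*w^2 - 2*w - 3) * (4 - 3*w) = 18*w^3 - 18*w^2 + w - 12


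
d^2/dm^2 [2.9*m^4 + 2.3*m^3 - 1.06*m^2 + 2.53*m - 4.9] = 34.8*m^2 + 13.8*m - 2.12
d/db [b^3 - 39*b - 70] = 3*b^2 - 39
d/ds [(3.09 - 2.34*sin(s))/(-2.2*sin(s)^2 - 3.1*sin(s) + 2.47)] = (-5.148*sin(s)^2 + 13.596*sin(s) + 3.7992)*cos(s)/(4.84*sin(s)^4 + 13.64*sin(s)^3 - 1.258*sin(s)^2 - 15.314*sin(s) + 6.1009)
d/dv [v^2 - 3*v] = 2*v - 3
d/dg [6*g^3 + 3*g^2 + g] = 18*g^2 + 6*g + 1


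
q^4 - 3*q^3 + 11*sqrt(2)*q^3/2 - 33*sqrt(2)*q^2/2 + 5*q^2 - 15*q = q*(q - 3)*(q + sqrt(2)/2)*(q + 5*sqrt(2))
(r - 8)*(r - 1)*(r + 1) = r^3 - 8*r^2 - r + 8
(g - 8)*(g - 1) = g^2 - 9*g + 8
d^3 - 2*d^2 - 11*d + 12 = (d - 4)*(d - 1)*(d + 3)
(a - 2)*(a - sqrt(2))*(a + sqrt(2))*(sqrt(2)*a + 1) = sqrt(2)*a^4 - 2*sqrt(2)*a^3 + a^3 - 2*sqrt(2)*a^2 - 2*a^2 - 2*a + 4*sqrt(2)*a + 4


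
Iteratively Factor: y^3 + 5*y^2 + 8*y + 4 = (y + 2)*(y^2 + 3*y + 2) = (y + 2)^2*(y + 1)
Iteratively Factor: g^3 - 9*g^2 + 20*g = (g - 5)*(g^2 - 4*g) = g*(g - 5)*(g - 4)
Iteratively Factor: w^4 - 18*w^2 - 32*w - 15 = (w + 3)*(w^3 - 3*w^2 - 9*w - 5) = (w + 1)*(w + 3)*(w^2 - 4*w - 5) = (w + 1)^2*(w + 3)*(w - 5)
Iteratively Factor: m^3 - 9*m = (m)*(m^2 - 9) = m*(m + 3)*(m - 3)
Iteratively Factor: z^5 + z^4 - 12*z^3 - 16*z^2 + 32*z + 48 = (z + 2)*(z^4 - z^3 - 10*z^2 + 4*z + 24) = (z - 2)*(z + 2)*(z^3 + z^2 - 8*z - 12) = (z - 3)*(z - 2)*(z + 2)*(z^2 + 4*z + 4) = (z - 3)*(z - 2)*(z + 2)^2*(z + 2)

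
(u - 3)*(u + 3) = u^2 - 9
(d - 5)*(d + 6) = d^2 + d - 30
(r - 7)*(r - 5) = r^2 - 12*r + 35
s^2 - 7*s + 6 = (s - 6)*(s - 1)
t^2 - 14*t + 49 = (t - 7)^2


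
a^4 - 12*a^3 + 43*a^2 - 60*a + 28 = (a - 7)*(a - 2)^2*(a - 1)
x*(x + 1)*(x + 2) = x^3 + 3*x^2 + 2*x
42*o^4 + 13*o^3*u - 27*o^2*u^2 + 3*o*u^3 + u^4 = (-3*o + u)*(-2*o + u)*(o + u)*(7*o + u)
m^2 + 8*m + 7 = (m + 1)*(m + 7)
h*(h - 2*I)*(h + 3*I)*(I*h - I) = I*h^4 - h^3 - I*h^3 + h^2 + 6*I*h^2 - 6*I*h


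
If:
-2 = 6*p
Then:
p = -1/3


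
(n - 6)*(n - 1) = n^2 - 7*n + 6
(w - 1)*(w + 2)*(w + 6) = w^3 + 7*w^2 + 4*w - 12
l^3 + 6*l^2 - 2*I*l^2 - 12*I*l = l*(l + 6)*(l - 2*I)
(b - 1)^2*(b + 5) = b^3 + 3*b^2 - 9*b + 5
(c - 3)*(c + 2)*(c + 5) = c^3 + 4*c^2 - 11*c - 30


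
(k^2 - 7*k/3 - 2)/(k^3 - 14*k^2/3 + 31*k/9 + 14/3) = 3/(3*k - 7)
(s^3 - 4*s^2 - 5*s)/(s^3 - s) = (s - 5)/(s - 1)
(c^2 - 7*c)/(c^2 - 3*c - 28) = c/(c + 4)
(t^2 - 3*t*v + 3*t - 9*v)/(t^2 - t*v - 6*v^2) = (t + 3)/(t + 2*v)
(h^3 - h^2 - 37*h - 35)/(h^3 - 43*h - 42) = (h + 5)/(h + 6)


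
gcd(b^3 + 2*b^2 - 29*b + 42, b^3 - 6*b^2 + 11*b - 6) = b^2 - 5*b + 6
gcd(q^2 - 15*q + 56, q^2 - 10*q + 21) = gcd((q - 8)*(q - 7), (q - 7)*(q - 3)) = q - 7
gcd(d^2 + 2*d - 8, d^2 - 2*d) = d - 2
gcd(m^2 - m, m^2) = m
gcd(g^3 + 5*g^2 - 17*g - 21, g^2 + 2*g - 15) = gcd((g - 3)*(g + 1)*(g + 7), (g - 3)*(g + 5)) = g - 3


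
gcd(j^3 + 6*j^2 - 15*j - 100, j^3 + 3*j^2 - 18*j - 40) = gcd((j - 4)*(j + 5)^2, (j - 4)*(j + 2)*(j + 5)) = j^2 + j - 20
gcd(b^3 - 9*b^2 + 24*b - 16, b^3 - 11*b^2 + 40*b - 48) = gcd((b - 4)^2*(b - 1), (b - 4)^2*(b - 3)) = b^2 - 8*b + 16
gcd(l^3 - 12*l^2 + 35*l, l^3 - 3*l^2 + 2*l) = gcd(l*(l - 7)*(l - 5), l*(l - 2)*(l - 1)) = l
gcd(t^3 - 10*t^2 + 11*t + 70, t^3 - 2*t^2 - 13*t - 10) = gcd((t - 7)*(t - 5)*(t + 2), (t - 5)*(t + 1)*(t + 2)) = t^2 - 3*t - 10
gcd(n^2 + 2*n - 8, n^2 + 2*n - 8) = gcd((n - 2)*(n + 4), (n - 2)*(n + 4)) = n^2 + 2*n - 8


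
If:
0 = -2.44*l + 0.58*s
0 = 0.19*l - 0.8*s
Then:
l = 0.00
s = 0.00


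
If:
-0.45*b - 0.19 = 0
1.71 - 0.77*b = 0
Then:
No Solution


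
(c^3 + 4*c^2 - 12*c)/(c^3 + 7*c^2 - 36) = c/(c + 3)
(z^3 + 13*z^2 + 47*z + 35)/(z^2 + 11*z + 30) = (z^2 + 8*z + 7)/(z + 6)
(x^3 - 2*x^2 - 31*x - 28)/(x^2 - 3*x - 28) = x + 1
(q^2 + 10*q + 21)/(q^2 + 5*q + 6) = (q + 7)/(q + 2)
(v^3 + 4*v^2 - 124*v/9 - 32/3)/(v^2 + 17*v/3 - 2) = (9*v^2 - 18*v - 16)/(3*(3*v - 1))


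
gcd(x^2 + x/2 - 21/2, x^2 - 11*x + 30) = 1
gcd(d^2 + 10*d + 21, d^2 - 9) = d + 3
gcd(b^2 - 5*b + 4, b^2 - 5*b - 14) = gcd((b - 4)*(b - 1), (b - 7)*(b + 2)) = 1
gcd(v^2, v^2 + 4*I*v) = v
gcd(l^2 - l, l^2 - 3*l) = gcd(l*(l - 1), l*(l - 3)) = l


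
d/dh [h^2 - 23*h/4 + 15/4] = 2*h - 23/4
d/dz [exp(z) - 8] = exp(z)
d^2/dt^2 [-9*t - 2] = 0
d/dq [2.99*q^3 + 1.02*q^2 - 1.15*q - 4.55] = 8.97*q^2 + 2.04*q - 1.15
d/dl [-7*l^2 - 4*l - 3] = -14*l - 4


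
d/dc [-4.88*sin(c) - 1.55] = -4.88*cos(c)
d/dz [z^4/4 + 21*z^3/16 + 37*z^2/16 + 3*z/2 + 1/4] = z^3 + 63*z^2/16 + 37*z/8 + 3/2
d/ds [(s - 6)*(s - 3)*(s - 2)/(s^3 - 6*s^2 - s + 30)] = (5*s^2 - 44*s + 116)/(s^4 - 6*s^3 - 11*s^2 + 60*s + 100)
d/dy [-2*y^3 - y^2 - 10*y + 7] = -6*y^2 - 2*y - 10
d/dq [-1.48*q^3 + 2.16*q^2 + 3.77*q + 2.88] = -4.44*q^2 + 4.32*q + 3.77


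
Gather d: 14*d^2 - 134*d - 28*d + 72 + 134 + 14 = 14*d^2 - 162*d + 220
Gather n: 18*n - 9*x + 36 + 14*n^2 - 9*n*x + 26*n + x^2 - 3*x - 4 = 14*n^2 + n*(44 - 9*x) + x^2 - 12*x + 32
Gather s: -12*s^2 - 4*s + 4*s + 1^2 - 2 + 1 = -12*s^2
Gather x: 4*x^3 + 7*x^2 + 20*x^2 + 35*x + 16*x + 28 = 4*x^3 + 27*x^2 + 51*x + 28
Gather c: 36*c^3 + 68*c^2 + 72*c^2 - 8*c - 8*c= 36*c^3 + 140*c^2 - 16*c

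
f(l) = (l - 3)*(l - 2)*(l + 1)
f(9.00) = 420.00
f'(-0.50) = 5.75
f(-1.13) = -1.68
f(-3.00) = -60.00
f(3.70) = 5.59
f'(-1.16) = 14.32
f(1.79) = 0.71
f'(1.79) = -3.71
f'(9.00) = 172.00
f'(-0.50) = 5.75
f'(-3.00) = 52.00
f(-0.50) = 4.38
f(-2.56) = -39.55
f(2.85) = -0.49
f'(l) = (l - 3)*(l - 2) + (l - 3)*(l + 1) + (l - 2)*(l + 1)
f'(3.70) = 12.47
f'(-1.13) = 13.87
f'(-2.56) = 41.14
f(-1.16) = -2.10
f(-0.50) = 4.38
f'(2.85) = 2.57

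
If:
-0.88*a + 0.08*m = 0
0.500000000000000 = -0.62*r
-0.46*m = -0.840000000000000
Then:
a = 0.17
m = 1.83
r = -0.81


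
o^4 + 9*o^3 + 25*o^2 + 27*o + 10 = (o + 1)^2*(o + 2)*(o + 5)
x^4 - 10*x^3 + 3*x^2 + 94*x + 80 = (x - 8)*(x - 5)*(x + 1)*(x + 2)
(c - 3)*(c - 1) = c^2 - 4*c + 3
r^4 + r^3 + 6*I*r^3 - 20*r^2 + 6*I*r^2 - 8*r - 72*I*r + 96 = (r - 3)*(r + 4)*(r + 2*I)*(r + 4*I)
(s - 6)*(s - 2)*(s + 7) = s^3 - s^2 - 44*s + 84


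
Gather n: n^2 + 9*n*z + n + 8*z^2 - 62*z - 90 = n^2 + n*(9*z + 1) + 8*z^2 - 62*z - 90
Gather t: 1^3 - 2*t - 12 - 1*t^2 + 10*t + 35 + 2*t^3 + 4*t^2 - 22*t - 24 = 2*t^3 + 3*t^2 - 14*t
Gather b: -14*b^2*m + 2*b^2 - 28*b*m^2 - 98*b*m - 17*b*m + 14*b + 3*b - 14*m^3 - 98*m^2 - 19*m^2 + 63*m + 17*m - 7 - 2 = b^2*(2 - 14*m) + b*(-28*m^2 - 115*m + 17) - 14*m^3 - 117*m^2 + 80*m - 9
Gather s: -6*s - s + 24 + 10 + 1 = 35 - 7*s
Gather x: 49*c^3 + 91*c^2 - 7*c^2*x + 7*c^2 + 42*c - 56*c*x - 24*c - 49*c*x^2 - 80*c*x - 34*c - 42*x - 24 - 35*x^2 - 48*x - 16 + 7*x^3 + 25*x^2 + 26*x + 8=49*c^3 + 98*c^2 - 16*c + 7*x^3 + x^2*(-49*c - 10) + x*(-7*c^2 - 136*c - 64) - 32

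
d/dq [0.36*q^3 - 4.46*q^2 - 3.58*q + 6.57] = 1.08*q^2 - 8.92*q - 3.58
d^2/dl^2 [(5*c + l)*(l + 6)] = 2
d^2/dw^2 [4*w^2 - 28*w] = 8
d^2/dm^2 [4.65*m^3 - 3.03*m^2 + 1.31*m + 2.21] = 27.9*m - 6.06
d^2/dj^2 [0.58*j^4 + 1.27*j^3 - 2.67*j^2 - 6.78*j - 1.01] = 6.96*j^2 + 7.62*j - 5.34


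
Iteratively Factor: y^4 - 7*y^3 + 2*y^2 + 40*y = (y)*(y^3 - 7*y^2 + 2*y + 40) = y*(y - 4)*(y^2 - 3*y - 10) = y*(y - 4)*(y + 2)*(y - 5)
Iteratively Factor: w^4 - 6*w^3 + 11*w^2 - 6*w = (w - 2)*(w^3 - 4*w^2 + 3*w) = w*(w - 2)*(w^2 - 4*w + 3) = w*(w - 2)*(w - 1)*(w - 3)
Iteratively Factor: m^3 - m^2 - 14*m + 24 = (m + 4)*(m^2 - 5*m + 6) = (m - 3)*(m + 4)*(m - 2)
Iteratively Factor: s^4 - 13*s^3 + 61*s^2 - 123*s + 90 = (s - 3)*(s^3 - 10*s^2 + 31*s - 30) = (s - 5)*(s - 3)*(s^2 - 5*s + 6) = (s - 5)*(s - 3)*(s - 2)*(s - 3)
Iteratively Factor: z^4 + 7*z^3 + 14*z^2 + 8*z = (z + 1)*(z^3 + 6*z^2 + 8*z) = z*(z + 1)*(z^2 + 6*z + 8) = z*(z + 1)*(z + 2)*(z + 4)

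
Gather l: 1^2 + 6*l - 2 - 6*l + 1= 0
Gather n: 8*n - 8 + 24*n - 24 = 32*n - 32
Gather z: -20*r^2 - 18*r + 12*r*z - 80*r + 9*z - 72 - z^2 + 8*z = -20*r^2 - 98*r - z^2 + z*(12*r + 17) - 72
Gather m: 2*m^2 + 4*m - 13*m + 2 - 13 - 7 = 2*m^2 - 9*m - 18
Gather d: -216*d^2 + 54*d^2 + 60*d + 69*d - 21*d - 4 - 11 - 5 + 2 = -162*d^2 + 108*d - 18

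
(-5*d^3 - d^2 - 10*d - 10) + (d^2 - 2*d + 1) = -5*d^3 - 12*d - 9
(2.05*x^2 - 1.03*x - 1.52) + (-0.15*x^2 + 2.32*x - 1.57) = 1.9*x^2 + 1.29*x - 3.09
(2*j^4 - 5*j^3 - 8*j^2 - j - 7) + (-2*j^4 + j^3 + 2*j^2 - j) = -4*j^3 - 6*j^2 - 2*j - 7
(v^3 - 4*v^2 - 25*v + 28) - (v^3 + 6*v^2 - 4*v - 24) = -10*v^2 - 21*v + 52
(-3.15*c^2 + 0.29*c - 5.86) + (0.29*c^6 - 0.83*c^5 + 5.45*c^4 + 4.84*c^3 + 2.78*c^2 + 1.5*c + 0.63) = 0.29*c^6 - 0.83*c^5 + 5.45*c^4 + 4.84*c^3 - 0.37*c^2 + 1.79*c - 5.23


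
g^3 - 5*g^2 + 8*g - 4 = (g - 2)^2*(g - 1)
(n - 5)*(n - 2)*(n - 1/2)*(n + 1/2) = n^4 - 7*n^3 + 39*n^2/4 + 7*n/4 - 5/2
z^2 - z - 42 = (z - 7)*(z + 6)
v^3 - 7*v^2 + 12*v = v*(v - 4)*(v - 3)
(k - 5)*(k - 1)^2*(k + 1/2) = k^4 - 13*k^3/2 + 15*k^2/2 + k/2 - 5/2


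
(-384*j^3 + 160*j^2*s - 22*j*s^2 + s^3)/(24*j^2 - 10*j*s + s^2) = (64*j^2 - 16*j*s + s^2)/(-4*j + s)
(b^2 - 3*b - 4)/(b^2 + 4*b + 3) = (b - 4)/(b + 3)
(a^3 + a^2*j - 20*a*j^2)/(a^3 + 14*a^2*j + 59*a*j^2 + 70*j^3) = a*(a - 4*j)/(a^2 + 9*a*j + 14*j^2)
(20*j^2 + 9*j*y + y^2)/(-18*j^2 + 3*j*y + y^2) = (20*j^2 + 9*j*y + y^2)/(-18*j^2 + 3*j*y + y^2)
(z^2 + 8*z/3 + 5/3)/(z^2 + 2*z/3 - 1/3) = (3*z + 5)/(3*z - 1)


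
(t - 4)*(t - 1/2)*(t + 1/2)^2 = t^4 - 7*t^3/2 - 9*t^2/4 + 7*t/8 + 1/2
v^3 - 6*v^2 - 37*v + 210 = (v - 7)*(v - 5)*(v + 6)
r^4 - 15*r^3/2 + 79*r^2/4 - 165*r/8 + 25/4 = (r - 5/2)^2*(r - 2)*(r - 1/2)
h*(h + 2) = h^2 + 2*h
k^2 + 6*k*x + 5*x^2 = (k + x)*(k + 5*x)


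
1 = 1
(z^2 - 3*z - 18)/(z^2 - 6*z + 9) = (z^2 - 3*z - 18)/(z^2 - 6*z + 9)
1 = 1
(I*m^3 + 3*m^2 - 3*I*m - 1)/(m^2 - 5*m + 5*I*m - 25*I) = (I*m^3 + 3*m^2 - 3*I*m - 1)/(m^2 + 5*m*(-1 + I) - 25*I)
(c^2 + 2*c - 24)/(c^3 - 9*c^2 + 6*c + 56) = (c + 6)/(c^2 - 5*c - 14)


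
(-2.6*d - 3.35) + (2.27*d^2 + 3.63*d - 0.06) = 2.27*d^2 + 1.03*d - 3.41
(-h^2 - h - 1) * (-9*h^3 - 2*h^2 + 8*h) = 9*h^5 + 11*h^4 + 3*h^3 - 6*h^2 - 8*h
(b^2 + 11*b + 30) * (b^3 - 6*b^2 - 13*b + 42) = b^5 + 5*b^4 - 49*b^3 - 281*b^2 + 72*b + 1260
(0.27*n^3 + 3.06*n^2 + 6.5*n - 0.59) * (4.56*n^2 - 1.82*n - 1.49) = 1.2312*n^5 + 13.4622*n^4 + 23.6685*n^3 - 19.0798*n^2 - 8.6112*n + 0.8791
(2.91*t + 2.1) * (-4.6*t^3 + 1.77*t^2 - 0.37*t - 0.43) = -13.386*t^4 - 4.5093*t^3 + 2.6403*t^2 - 2.0283*t - 0.903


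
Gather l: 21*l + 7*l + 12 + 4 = 28*l + 16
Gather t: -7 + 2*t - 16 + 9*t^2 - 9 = 9*t^2 + 2*t - 32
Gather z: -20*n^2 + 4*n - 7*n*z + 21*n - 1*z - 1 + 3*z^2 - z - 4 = -20*n^2 + 25*n + 3*z^2 + z*(-7*n - 2) - 5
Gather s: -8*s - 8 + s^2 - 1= s^2 - 8*s - 9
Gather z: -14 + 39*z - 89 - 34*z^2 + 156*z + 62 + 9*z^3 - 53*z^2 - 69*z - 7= 9*z^3 - 87*z^2 + 126*z - 48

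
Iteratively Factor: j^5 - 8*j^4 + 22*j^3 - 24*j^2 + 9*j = (j - 3)*(j^4 - 5*j^3 + 7*j^2 - 3*j) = (j - 3)^2*(j^3 - 2*j^2 + j) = j*(j - 3)^2*(j^2 - 2*j + 1) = j*(j - 3)^2*(j - 1)*(j - 1)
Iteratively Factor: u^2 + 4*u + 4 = (u + 2)*(u + 2)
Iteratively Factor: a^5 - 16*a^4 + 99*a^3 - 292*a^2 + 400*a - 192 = (a - 4)*(a^4 - 12*a^3 + 51*a^2 - 88*a + 48) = (a - 4)*(a - 3)*(a^3 - 9*a^2 + 24*a - 16) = (a - 4)*(a - 3)*(a - 1)*(a^2 - 8*a + 16) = (a - 4)^2*(a - 3)*(a - 1)*(a - 4)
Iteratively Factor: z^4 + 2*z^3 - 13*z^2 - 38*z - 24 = (z + 2)*(z^3 - 13*z - 12) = (z + 1)*(z + 2)*(z^2 - z - 12) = (z + 1)*(z + 2)*(z + 3)*(z - 4)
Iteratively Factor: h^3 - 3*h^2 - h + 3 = (h - 3)*(h^2 - 1) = (h - 3)*(h - 1)*(h + 1)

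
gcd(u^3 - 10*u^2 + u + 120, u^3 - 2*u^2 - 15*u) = u^2 - 2*u - 15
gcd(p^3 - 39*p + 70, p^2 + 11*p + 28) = p + 7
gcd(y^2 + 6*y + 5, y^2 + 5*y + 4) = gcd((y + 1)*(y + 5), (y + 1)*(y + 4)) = y + 1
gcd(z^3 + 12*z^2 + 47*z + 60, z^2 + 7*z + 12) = z^2 + 7*z + 12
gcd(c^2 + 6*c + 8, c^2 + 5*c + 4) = c + 4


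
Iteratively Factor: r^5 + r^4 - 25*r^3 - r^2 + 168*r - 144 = (r - 3)*(r^4 + 4*r^3 - 13*r^2 - 40*r + 48) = (r - 3)*(r + 4)*(r^3 - 13*r + 12) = (r - 3)*(r - 1)*(r + 4)*(r^2 + r - 12) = (r - 3)*(r - 1)*(r + 4)^2*(r - 3)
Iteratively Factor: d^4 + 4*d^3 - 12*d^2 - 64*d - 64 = (d - 4)*(d^3 + 8*d^2 + 20*d + 16) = (d - 4)*(d + 4)*(d^2 + 4*d + 4) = (d - 4)*(d + 2)*(d + 4)*(d + 2)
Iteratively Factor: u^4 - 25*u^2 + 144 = (u - 4)*(u^3 + 4*u^2 - 9*u - 36) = (u - 4)*(u + 3)*(u^2 + u - 12) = (u - 4)*(u + 3)*(u + 4)*(u - 3)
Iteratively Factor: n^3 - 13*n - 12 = (n + 1)*(n^2 - n - 12) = (n + 1)*(n + 3)*(n - 4)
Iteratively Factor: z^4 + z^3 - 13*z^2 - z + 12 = (z - 3)*(z^3 + 4*z^2 - z - 4) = (z - 3)*(z + 4)*(z^2 - 1) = (z - 3)*(z + 1)*(z + 4)*(z - 1)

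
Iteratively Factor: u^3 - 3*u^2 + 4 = (u - 2)*(u^2 - u - 2) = (u - 2)*(u + 1)*(u - 2)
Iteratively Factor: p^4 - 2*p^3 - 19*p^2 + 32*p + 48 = (p - 3)*(p^3 + p^2 - 16*p - 16) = (p - 3)*(p + 1)*(p^2 - 16) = (p - 4)*(p - 3)*(p + 1)*(p + 4)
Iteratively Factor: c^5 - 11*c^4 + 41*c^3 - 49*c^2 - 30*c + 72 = (c - 2)*(c^4 - 9*c^3 + 23*c^2 - 3*c - 36) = (c - 4)*(c - 2)*(c^3 - 5*c^2 + 3*c + 9) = (c - 4)*(c - 3)*(c - 2)*(c^2 - 2*c - 3) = (c - 4)*(c - 3)*(c - 2)*(c + 1)*(c - 3)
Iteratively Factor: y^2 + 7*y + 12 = (y + 3)*(y + 4)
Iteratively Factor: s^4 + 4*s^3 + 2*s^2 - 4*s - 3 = (s + 1)*(s^3 + 3*s^2 - s - 3) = (s - 1)*(s + 1)*(s^2 + 4*s + 3) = (s - 1)*(s + 1)^2*(s + 3)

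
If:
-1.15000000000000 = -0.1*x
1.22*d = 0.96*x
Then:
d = 9.05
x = 11.50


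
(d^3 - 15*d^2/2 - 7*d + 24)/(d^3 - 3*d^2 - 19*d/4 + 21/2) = 2*(d - 8)/(2*d - 7)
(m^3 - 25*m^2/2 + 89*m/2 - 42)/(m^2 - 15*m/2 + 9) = (m^2 - 11*m + 28)/(m - 6)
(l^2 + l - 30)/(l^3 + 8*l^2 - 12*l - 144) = (l - 5)/(l^2 + 2*l - 24)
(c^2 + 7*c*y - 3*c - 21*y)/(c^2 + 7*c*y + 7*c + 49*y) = (c - 3)/(c + 7)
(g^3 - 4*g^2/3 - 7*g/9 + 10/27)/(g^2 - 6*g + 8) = (27*g^3 - 36*g^2 - 21*g + 10)/(27*(g^2 - 6*g + 8))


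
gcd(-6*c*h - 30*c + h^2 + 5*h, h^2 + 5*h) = h + 5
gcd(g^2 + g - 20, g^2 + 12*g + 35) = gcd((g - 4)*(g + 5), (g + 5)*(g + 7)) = g + 5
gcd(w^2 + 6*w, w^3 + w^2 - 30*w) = w^2 + 6*w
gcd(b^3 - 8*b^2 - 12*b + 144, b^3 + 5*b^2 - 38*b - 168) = b^2 - 2*b - 24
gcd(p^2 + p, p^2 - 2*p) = p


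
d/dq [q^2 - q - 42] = 2*q - 1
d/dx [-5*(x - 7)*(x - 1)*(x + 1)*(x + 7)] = 20*x*(25 - x^2)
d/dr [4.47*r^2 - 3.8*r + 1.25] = 8.94*r - 3.8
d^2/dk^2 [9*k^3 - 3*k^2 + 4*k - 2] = 54*k - 6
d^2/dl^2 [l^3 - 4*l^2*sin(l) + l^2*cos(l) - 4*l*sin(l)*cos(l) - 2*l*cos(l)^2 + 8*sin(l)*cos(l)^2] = 4*l^2*sin(l) - l^2*cos(l) - 4*l*sin(l) + 8*l*sin(2*l) - 16*l*cos(l) + 4*l*cos(2*l) + 6*l - 10*sin(l) + 4*sin(2*l) - 18*sin(3*l) + 2*cos(l) - 8*cos(2*l)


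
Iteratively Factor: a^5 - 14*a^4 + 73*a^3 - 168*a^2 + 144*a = (a - 4)*(a^4 - 10*a^3 + 33*a^2 - 36*a) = a*(a - 4)*(a^3 - 10*a^2 + 33*a - 36) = a*(a - 4)*(a - 3)*(a^2 - 7*a + 12) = a*(a - 4)*(a - 3)^2*(a - 4)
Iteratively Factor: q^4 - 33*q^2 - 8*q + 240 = (q - 5)*(q^3 + 5*q^2 - 8*q - 48) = (q - 5)*(q + 4)*(q^2 + q - 12) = (q - 5)*(q + 4)^2*(q - 3)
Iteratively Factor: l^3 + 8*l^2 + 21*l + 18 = (l + 3)*(l^2 + 5*l + 6) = (l + 3)^2*(l + 2)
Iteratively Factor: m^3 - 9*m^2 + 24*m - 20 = (m - 5)*(m^2 - 4*m + 4) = (m - 5)*(m - 2)*(m - 2)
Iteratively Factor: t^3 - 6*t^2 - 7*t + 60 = (t - 4)*(t^2 - 2*t - 15) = (t - 4)*(t + 3)*(t - 5)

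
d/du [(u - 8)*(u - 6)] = 2*u - 14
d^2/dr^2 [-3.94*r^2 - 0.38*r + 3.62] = -7.88000000000000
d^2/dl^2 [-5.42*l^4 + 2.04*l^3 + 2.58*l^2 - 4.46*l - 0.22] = -65.04*l^2 + 12.24*l + 5.16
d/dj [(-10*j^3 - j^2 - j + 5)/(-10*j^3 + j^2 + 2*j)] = (-20*j^4 - 60*j^3 + 149*j^2 - 10*j - 10)/(j^2*(100*j^4 - 20*j^3 - 39*j^2 + 4*j + 4))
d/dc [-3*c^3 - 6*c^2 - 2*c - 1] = -9*c^2 - 12*c - 2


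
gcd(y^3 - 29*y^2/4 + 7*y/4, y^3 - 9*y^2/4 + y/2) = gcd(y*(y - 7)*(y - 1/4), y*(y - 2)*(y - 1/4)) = y^2 - y/4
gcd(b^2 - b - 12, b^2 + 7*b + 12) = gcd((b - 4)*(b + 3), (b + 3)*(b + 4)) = b + 3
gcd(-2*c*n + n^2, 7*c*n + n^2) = n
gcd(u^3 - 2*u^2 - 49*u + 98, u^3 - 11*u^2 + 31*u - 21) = u - 7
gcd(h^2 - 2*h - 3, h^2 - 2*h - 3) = h^2 - 2*h - 3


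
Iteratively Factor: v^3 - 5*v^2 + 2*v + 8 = (v - 4)*(v^2 - v - 2) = (v - 4)*(v + 1)*(v - 2)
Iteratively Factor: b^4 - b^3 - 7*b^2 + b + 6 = (b + 2)*(b^3 - 3*b^2 - b + 3) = (b - 1)*(b + 2)*(b^2 - 2*b - 3) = (b - 3)*(b - 1)*(b + 2)*(b + 1)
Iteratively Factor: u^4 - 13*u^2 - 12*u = (u - 4)*(u^3 + 4*u^2 + 3*u) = (u - 4)*(u + 3)*(u^2 + u) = u*(u - 4)*(u + 3)*(u + 1)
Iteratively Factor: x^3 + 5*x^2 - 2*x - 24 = (x - 2)*(x^2 + 7*x + 12) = (x - 2)*(x + 3)*(x + 4)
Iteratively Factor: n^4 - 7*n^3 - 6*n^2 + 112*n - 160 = (n - 5)*(n^3 - 2*n^2 - 16*n + 32) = (n - 5)*(n - 2)*(n^2 - 16) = (n - 5)*(n - 4)*(n - 2)*(n + 4)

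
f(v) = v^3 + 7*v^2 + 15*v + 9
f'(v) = 3*v^2 + 14*v + 15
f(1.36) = 44.86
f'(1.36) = 39.59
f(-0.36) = 4.46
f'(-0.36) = 10.35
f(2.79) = 127.06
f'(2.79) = 77.41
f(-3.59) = -0.90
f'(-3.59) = 3.40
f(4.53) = 313.56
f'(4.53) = 139.98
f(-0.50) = 3.12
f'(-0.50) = 8.75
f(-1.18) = -0.60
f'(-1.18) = 2.66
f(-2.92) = -0.01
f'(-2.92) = -0.30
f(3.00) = 144.00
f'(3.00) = 84.00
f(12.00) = 2925.00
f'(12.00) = 615.00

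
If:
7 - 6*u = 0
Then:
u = 7/6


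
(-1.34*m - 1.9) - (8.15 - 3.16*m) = 1.82*m - 10.05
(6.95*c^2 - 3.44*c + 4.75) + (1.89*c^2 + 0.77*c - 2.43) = 8.84*c^2 - 2.67*c + 2.32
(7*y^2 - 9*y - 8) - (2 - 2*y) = 7*y^2 - 7*y - 10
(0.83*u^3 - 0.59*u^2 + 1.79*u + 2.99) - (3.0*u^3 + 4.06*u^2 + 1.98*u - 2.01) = -2.17*u^3 - 4.65*u^2 - 0.19*u + 5.0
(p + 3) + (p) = 2*p + 3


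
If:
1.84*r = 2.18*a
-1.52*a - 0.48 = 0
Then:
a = -0.32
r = -0.37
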